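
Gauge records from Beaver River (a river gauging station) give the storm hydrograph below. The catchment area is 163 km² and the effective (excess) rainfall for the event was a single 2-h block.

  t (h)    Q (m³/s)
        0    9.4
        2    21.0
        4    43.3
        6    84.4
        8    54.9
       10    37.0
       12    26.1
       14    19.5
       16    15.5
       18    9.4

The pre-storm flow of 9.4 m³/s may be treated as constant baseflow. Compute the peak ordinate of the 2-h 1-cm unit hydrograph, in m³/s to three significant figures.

Direct runoff: 0.0, 11.6, 33.9, 75.0, 45.5, 27.6, 16.7, 10.1, 6.1, 0.0 m³/s; ΣQ_DR = 226.5 m³/s, peak = 75.0 m³/s.
Runoff depth d = ΣQ_DR·Δt / A = 226.5 × 7200 / (163 km²) = 10.00 mm.
The 1-cm UH is the DRH scaled by (10 mm)/d, so U_p = 75.0 × 10/10.00 = 75.0 m³/s.

U_p ≈ 75.0 m³/s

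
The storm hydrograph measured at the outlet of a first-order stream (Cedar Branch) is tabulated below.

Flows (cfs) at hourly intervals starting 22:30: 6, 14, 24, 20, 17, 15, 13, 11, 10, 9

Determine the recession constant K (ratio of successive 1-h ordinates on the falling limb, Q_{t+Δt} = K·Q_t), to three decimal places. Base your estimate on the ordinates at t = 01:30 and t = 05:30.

K ≈ 0.861

Using the recession-limb readings at t = 01:30 and t = 05:30: Q falls from 20 to 11 cfs over 4 intervals.
K = (Q₂/Q₁)^(1/4) = (11/20)^(1/4) = 0.861.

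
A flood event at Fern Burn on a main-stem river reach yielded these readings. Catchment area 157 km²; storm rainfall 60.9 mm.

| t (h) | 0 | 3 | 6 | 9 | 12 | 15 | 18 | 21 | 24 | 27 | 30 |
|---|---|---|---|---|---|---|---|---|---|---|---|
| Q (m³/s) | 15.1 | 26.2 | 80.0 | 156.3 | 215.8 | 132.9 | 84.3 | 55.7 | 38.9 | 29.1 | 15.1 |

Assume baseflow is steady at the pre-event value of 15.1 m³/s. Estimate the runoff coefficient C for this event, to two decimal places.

C ≈ 0.77

ΣQ_DR = 683.3 m³/s; V = ΣQ_DR·Δt = 7.380 × 10^6 m³.
Runoff depth d = V / A = 47.00 mm.
C = d / P = 47.00 / 60.9 = 0.77.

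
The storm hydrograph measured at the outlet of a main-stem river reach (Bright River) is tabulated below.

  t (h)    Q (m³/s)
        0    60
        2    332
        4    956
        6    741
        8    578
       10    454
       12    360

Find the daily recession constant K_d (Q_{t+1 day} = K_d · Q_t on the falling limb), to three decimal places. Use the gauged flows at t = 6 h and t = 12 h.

Between t = 6 h and t = 12 h the flow falls from 741 to 360 m³/s over 3×2 h = 6 h.
Per-interval ratio K = (360/741)^(1/3) = 0.7861; K_d = K^(24/2) = 0.056.

K_d ≈ 0.056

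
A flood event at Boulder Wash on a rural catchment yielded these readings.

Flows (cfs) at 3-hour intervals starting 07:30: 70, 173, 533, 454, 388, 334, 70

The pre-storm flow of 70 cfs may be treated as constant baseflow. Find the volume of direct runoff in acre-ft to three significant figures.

Direct-runoff ordinates (Q − Q_b): 0.0, 103.0, 463.0, 384.0, 318.0, 264.0, 0.0 cfs.
ΣQ_DR = 1532 cfs.
With Δt = 3 h = 10800 s, V = ΣQ_DR · Δt = 1532 × 10800 = 1.65 × 10^7 ft³ = 380 acre-ft.

V ≈ 380 acre-ft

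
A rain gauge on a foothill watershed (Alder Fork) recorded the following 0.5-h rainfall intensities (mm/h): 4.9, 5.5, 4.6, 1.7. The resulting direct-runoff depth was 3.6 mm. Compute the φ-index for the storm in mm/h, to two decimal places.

Only the 3 blocks with intensity above φ contribute runoff: 4.9, 5.5, 4.6 mm/h.
Σ(I−φ)·Δt = d  ⇒  (4.9+5.5+4.6 − 3φ)·0.5 = 3.6
φ = (15.00 − 3.6/0.5) / 3 = 2.60 mm/h.

φ ≈ 2.60 mm/h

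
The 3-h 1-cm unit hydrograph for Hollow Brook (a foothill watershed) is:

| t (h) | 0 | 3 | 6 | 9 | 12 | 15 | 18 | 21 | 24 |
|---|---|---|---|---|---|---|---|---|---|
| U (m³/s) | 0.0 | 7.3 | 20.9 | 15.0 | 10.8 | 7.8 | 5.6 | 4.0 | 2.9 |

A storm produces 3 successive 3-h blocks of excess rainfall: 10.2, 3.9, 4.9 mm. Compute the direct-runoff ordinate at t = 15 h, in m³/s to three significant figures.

By discrete convolution, Q_j = Σ (P_i / 10 mm) · U_{j−i}.
At t = 15 h (j=5): Q = (10.2/10)·7.8 + (3.9/10)·10.8 + (4.9/10)·15.0 = 19.5 m³/s.

Q ≈ 19.5 m³/s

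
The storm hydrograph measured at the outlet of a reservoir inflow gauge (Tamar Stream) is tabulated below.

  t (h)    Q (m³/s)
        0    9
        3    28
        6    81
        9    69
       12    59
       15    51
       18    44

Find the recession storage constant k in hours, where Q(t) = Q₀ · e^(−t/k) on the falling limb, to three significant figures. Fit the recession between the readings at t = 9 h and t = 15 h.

On the falling limb, Q drops from 69 to 51 m³/s between t = 9 h and t = 15 h (Δt = 6 h).
k = −Δt / ln(Q₂/Q₁) = −6 / ln(51/69) = 19.8 h.

k ≈ 19.8 h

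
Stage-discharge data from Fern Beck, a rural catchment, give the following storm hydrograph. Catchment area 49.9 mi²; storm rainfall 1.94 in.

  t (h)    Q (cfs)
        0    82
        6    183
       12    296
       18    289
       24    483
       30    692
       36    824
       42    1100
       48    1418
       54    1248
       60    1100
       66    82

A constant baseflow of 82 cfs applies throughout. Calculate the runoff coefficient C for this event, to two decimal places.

ΣQ_DR = 6813 cfs; V = ΣQ_DR·Δt = 1.472 × 10^8 ft³.
Runoff depth d = V / A = 1.269 in.
C = d / P = 1.269 / 1.94 = 0.65.

C ≈ 0.65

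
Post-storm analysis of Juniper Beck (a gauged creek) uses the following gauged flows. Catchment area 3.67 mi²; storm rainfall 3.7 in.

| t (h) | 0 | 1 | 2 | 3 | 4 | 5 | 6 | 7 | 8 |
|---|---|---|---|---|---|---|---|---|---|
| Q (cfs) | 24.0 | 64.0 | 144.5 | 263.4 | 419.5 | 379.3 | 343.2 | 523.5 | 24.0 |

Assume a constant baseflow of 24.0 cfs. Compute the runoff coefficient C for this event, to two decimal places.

C ≈ 0.22

ΣQ_DR = 1969 cfs; V = ΣQ_DR·Δt = 7.090 × 10^6 ft³.
Runoff depth d = V / A = 0.8315 in.
C = d / P = 0.8315 / 3.7 = 0.22.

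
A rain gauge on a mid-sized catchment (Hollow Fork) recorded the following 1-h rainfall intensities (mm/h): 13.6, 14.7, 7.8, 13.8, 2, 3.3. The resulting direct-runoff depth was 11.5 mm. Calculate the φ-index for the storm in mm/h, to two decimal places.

Only the 3 blocks with intensity above φ contribute runoff: 13.6, 14.7, 13.8 mm/h.
Σ(I−φ)·Δt = d  ⇒  (13.6+14.7+13.8 − 3φ)·1 = 11.5
φ = (42.10 − 11.5/1) / 3 = 10.20 mm/h.

φ ≈ 10.20 mm/h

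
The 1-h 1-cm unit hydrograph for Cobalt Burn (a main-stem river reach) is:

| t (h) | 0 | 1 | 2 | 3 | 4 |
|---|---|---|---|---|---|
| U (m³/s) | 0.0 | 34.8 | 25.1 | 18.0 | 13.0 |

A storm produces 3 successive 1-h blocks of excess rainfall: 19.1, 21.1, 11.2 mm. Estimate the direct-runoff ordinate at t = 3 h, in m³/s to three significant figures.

By discrete convolution, Q_j = Σ (P_i / 10 mm) · U_{j−i}.
At t = 3 h (j=3): Q = (19.1/10)·18.0 + (21.1/10)·25.1 + (11.2/10)·34.8 = 126 m³/s.

Q ≈ 126 m³/s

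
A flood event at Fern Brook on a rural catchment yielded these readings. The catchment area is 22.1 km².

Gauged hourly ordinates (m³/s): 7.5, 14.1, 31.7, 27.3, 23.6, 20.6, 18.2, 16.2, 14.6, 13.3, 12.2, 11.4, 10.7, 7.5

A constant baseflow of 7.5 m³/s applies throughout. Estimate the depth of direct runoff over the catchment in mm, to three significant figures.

Direct runoff: 0.0, 6.6, 24.2, 19.8, 16.1, 13.1, 10.7, 8.7, 7.1, 5.8, 4.7, 3.9, 3.2, 0.0 m³/s; ΣQ_DR = 123.9 m³/s.
V = ΣQ_DR · Δt = 123.9 × 3600 s = 4.460 × 10^5 m³.
Over A = 22.1 km², depth = V / A = 20.2 mm.

d ≈ 20.2 mm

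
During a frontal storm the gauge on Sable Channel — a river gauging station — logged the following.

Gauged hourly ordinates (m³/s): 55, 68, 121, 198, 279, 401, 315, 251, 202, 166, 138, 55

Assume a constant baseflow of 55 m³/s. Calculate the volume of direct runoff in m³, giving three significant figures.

V ≈ 5.72 × 10^6 m³

Direct-runoff ordinates (Q − Q_b): 0.0, 13.0, 66.0, 143.0, 224.0, 346.0, 260.0, 196.0, 147.0, 111.0, 83.0, 0.0 m³/s.
ΣQ_DR = 1589 m³/s.
With Δt = 1 h = 3600 s, V = ΣQ_DR · Δt = 1589 × 3600 = 5.72 × 10^6 m³.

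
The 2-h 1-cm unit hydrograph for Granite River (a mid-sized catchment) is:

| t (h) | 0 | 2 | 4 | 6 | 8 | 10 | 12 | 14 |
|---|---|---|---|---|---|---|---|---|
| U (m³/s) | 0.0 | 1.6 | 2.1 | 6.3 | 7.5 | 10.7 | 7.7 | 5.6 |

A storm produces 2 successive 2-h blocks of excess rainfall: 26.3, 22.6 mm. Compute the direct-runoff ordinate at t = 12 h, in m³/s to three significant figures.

By discrete convolution, Q_j = Σ (P_i / 10 mm) · U_{j−i}.
At t = 12 h (j=6): Q = (26.3/10)·7.7 + (22.6/10)·10.7 = 44.4 m³/s.

Q ≈ 44.4 m³/s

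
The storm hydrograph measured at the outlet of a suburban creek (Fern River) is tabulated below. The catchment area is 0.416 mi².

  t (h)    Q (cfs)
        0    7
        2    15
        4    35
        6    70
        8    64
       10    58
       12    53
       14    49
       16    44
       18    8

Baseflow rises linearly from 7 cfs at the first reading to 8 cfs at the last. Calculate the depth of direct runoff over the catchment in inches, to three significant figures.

d ≈ 2.44 in

Direct runoff: 0.00, 7.89, 27.78, 62.67, 56.56, 50.44, 45.33, 41.22, 36.11, 0.00 cfs; ΣQ_DR = 328.0 cfs.
V = ΣQ_DR · Δt = 328.0 × 7200 s = 2.362 × 10^6 ft³.
Over A = 0.416 mi², depth = V / A = 2.44 in.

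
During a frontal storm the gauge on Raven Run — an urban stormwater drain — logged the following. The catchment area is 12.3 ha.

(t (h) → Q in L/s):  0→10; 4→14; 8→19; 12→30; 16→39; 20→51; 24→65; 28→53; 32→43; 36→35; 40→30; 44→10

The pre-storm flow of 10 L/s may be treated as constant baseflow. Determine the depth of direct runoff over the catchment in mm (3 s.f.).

Direct runoff: 0.0, 4.0, 9.0, 20.0, 29.0, 41.0, 55.0, 43.0, 33.0, 25.0, 20.0, 0.0 L/s; ΣQ_DR = 279.0 L/s.
V = ΣQ_DR · Δt = 279.0 × 14400 s = 4.018 × 10^6 L.
Over A = 12.3 ha, depth = V / A = 32.7 mm.

d ≈ 32.7 mm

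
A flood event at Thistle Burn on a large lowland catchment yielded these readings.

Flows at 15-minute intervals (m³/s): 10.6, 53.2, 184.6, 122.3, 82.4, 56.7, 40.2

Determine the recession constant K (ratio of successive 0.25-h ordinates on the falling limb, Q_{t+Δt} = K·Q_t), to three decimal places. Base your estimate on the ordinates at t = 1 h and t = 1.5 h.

K ≈ 0.698

Using the recession-limb readings at t = 1 h and t = 1.5 h: Q falls from 82.4 to 40.2 m³/s over 2 intervals.
K = (Q₂/Q₁)^(1/2) = (40.2/82.4)^(1/2) = 0.698.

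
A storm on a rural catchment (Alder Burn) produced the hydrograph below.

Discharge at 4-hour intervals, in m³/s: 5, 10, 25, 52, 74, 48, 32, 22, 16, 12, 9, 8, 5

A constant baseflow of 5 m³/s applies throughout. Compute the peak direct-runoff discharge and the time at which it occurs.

Subtracting baseflow gives direct-runoff ordinates: 0.0, 5.0, 20.0, 47.0, 69.0, 43.0, 27.0, 17.0, 11.0, 7.0, 4.0, 3.0, 0.0 m³/s.
The maximum is 69.0 m³/s, occurring at the reading for t = 16 h.

Q_p = 69.0 m³/s at t = 16 h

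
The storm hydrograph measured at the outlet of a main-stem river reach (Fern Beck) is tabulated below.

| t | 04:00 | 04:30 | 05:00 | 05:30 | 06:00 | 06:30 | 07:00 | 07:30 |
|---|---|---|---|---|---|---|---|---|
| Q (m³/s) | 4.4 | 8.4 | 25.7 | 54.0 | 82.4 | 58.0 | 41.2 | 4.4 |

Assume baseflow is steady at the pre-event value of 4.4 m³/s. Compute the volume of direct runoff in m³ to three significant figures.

Direct-runoff ordinates (Q − Q_b): 0.0, 4.0, 21.3, 49.6, 78.0, 53.6, 36.8, 0.0 m³/s.
ΣQ_DR = 243.3 m³/s.
With Δt = 0.5 h = 1800 s, V = ΣQ_DR · Δt = 243.3 × 1800 = 4.38 × 10^5 m³.

V ≈ 4.38 × 10^5 m³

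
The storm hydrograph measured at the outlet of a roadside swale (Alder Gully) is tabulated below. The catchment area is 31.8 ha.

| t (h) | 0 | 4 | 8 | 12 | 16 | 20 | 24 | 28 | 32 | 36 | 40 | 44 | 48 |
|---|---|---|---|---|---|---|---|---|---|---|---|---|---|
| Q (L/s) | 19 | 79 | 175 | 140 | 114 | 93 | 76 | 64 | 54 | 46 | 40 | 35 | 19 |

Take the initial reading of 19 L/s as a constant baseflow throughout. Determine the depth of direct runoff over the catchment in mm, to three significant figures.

Direct runoff: 0.0, 60.0, 156.0, 121.0, 95.0, 74.0, 57.0, 45.0, 35.0, 27.0, 21.0, 16.0, 0.0 L/s; ΣQ_DR = 707.0 L/s.
V = ΣQ_DR · Δt = 707.0 × 14400 s = 1.018 × 10^7 L.
Over A = 31.8 ha, depth = V / A = 32.0 mm.

d ≈ 32.0 mm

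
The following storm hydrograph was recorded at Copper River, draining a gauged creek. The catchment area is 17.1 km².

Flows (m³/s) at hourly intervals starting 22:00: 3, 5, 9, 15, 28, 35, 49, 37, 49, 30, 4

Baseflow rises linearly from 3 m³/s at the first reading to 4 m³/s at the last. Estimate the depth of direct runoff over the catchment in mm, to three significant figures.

d ≈ 47.5 mm

Direct runoff: 0.00, 1.90, 5.80, 11.70, 24.60, 31.50, 45.40, 33.30, 45.20, 26.10, 0.00 m³/s; ΣQ_DR = 225.5 m³/s.
V = ΣQ_DR · Δt = 225.5 × 3600 s = 8.118 × 10^5 m³.
Over A = 17.1 km², depth = V / A = 47.5 mm.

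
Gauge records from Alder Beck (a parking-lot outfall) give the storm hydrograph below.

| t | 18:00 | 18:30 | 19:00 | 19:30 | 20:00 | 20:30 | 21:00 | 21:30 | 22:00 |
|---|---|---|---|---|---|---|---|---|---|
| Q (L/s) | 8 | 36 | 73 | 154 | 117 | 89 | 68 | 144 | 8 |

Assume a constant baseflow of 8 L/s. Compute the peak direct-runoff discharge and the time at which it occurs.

Q_p = 146.0 L/s at t = 19:30

Subtracting baseflow gives direct-runoff ordinates: 0.0, 28.0, 65.0, 146.0, 109.0, 81.0, 60.0, 136.0, 0.0 L/s.
The maximum is 146.0 L/s, occurring at the reading for t = 19:30.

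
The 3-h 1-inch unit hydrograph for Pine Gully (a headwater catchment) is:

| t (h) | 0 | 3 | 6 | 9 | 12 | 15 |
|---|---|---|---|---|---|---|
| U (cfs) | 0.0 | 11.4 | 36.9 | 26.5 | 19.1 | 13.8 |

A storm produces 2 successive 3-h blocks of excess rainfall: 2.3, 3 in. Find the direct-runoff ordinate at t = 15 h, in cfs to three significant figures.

Q ≈ 89.0 cfs

By discrete convolution, Q_j = Σ (P_i / 1 in) · U_{j−i}.
At t = 15 h (j=5): Q = (2.3/1)·13.8 + (3/1)·19.1 = 89.0 cfs.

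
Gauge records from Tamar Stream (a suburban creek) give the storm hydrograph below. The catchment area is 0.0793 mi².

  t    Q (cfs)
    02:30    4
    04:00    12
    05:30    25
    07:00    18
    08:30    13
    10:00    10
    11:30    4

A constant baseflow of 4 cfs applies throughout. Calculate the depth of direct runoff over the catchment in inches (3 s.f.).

d ≈ 1.70 in

Direct runoff: 0.0, 8.0, 21.0, 14.0, 9.0, 6.0, 0.0 cfs; ΣQ_DR = 58.00 cfs.
V = ΣQ_DR · Δt = 58.00 × 5400 s = 3.132 × 10^5 ft³.
Over A = 0.0793 mi², depth = V / A = 1.70 in.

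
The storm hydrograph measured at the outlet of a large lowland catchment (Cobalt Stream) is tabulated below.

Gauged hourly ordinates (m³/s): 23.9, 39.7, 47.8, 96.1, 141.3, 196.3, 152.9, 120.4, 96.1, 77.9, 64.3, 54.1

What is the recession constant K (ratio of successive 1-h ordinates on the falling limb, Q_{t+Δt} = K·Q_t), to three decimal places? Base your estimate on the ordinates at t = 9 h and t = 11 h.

K ≈ 0.833

Using the recession-limb readings at t = 9 h and t = 11 h: Q falls from 77.9 to 54.1 m³/s over 2 intervals.
K = (Q₂/Q₁)^(1/2) = (54.1/77.9)^(1/2) = 0.833.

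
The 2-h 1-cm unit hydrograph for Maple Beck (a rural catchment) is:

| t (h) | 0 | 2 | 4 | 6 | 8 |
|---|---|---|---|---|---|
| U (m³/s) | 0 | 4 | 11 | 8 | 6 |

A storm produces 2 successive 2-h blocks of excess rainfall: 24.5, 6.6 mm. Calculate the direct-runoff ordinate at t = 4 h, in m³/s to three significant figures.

By discrete convolution, Q_j = Σ (P_i / 10 mm) · U_{j−i}.
At t = 4 h (j=2): Q = (24.5/10)·11 + (6.6/10)·4 = 29.6 m³/s.

Q ≈ 29.6 m³/s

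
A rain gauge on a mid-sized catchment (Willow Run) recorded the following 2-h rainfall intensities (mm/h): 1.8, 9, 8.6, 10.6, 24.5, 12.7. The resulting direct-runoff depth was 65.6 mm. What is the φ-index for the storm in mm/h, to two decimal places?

φ ≈ 6.52 mm/h

Only the 5 blocks with intensity above φ contribute runoff: 9, 8.6, 10.6, 24.5, 12.7 mm/h.
Σ(I−φ)·Δt = d  ⇒  (9+8.6+10.6+24.5+12.7 − 5φ)·2 = 65.6
φ = (65.40 − 65.6/2) / 5 = 6.52 mm/h.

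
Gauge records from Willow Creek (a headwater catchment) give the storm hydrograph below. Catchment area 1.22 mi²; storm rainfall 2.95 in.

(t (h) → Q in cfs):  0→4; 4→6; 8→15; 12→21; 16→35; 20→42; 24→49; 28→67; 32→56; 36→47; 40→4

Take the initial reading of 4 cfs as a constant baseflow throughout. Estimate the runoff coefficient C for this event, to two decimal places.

C ≈ 0.52

ΣQ_DR = 302.0 cfs; V = ΣQ_DR·Δt = 4.349 × 10^6 ft³.
Runoff depth d = V / A = 1.534 in.
C = d / P = 1.534 / 2.95 = 0.52.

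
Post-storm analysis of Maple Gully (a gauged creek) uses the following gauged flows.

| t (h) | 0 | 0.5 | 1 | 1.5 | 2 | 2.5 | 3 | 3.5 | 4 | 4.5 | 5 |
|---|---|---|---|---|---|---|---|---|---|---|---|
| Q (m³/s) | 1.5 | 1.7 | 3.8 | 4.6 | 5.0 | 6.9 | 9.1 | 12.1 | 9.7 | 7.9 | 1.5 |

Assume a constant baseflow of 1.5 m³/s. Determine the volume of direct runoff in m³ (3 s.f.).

V ≈ 85100 m³

Direct-runoff ordinates (Q − Q_b): 0.0, 0.2, 2.3, 3.1, 3.5, 5.4, 7.6, 10.6, 8.2, 6.4, 0.0 m³/s.
ΣQ_DR = 47.30 m³/s.
With Δt = 0.5 h = 1800 s, V = ΣQ_DR · Δt = 47.30 × 1800 = 85100 m³.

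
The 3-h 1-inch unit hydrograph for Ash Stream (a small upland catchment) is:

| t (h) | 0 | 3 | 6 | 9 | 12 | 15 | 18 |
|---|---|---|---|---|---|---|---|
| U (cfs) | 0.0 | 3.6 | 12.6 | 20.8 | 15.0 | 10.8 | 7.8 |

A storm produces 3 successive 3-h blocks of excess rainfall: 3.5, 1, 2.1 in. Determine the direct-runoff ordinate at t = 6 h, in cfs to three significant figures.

By discrete convolution, Q_j = Σ (P_i / 1 in) · U_{j−i}.
At t = 6 h (j=2): Q = (3.5/1)·12.6 + (1/1)·3.6 + (2.1/1)·0.0 = 47.7 cfs.

Q ≈ 47.7 cfs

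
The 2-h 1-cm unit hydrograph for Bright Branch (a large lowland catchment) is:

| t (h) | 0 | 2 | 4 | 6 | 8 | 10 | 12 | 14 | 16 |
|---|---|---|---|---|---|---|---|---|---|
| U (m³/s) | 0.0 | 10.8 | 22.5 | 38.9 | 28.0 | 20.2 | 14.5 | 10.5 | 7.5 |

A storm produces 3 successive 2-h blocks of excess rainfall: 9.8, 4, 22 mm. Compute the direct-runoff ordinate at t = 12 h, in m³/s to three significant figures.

Q ≈ 83.9 m³/s

By discrete convolution, Q_j = Σ (P_i / 10 mm) · U_{j−i}.
At t = 12 h (j=6): Q = (9.8/10)·14.5 + (4/10)·20.2 + (22/10)·28.0 = 83.9 m³/s.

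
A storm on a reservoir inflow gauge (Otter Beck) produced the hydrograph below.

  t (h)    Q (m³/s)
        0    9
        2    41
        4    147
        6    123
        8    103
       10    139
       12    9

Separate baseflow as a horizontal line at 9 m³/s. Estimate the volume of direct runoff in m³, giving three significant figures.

V ≈ 3.66 × 10^6 m³

Direct-runoff ordinates (Q − Q_b): 0.0, 32.0, 138.0, 114.0, 94.0, 130.0, 0.0 m³/s.
ΣQ_DR = 508.0 m³/s.
With Δt = 2 h = 7200 s, V = ΣQ_DR · Δt = 508.0 × 7200 = 3.66 × 10^6 m³.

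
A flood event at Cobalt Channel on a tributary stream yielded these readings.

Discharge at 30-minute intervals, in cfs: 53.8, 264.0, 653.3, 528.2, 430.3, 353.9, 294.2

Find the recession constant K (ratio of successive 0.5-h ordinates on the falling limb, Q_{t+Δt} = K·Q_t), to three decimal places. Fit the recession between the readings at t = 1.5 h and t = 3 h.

Using the recession-limb readings at t = 1.5 h and t = 3 h: Q falls from 528.2 to 294.2 cfs over 3 intervals.
K = (Q₂/Q₁)^(1/3) = (294.2/528.2)^(1/3) = 0.823.

K ≈ 0.823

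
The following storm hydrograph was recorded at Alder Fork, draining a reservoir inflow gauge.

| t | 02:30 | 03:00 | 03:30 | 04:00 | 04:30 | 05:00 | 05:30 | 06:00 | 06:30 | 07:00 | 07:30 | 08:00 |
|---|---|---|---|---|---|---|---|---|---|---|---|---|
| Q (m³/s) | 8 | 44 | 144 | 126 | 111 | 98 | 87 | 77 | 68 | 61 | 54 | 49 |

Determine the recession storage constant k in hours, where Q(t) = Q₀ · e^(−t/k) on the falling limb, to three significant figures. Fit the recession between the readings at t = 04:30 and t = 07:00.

k ≈ 4.18 h

On the falling limb, Q drops from 111 to 61 m³/s between t = 04:30 and t = 07:00 (Δt = 2.5 h).
k = −Δt / ln(Q₂/Q₁) = −2.5 / ln(61/111) = 4.18 h.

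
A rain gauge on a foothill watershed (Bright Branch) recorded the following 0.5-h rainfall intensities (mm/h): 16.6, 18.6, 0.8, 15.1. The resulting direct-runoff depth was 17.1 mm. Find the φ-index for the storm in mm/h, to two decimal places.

Only the 3 blocks with intensity above φ contribute runoff: 16.6, 18.6, 15.1 mm/h.
Σ(I−φ)·Δt = d  ⇒  (16.6+18.6+15.1 − 3φ)·0.5 = 17.1
φ = (50.30 − 17.1/0.5) / 3 = 5.37 mm/h.

φ ≈ 5.37 mm/h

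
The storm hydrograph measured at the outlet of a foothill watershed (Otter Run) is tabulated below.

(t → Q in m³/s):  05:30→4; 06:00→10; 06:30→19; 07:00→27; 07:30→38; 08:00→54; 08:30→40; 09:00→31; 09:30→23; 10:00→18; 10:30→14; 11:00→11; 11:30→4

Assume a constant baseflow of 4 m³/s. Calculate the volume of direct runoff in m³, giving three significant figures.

Direct-runoff ordinates (Q − Q_b): 0.0, 6.0, 15.0, 23.0, 34.0, 50.0, 36.0, 27.0, 19.0, 14.0, 10.0, 7.0, 0.0 m³/s.
ΣQ_DR = 241.0 m³/s.
With Δt = 0.5 h = 1800 s, V = ΣQ_DR · Δt = 241.0 × 1800 = 4.34 × 10^5 m³.

V ≈ 4.34 × 10^5 m³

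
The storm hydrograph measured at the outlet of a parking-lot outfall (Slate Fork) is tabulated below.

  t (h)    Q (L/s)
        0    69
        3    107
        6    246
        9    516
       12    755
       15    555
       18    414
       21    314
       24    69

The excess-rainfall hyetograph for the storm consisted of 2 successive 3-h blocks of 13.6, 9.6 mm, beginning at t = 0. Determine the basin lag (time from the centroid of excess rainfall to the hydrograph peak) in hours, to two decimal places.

t_L ≈ 9.26 h

Centroid of excess rainfall: t_c = Σ P_i·t̄_i / ΣP_i = 2.7414 h (block centres at 1.5, 4.5 h).
Hydrograph peak occurs at t = 12 h, so basin lag t_L = 12 − 2.7414 = 9.26 h.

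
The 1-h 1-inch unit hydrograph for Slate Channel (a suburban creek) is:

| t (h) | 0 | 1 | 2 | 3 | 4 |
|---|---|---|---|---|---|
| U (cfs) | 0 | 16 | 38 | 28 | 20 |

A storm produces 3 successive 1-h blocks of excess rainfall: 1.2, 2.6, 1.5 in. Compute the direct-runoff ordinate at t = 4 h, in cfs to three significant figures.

Q ≈ 154 cfs

By discrete convolution, Q_j = Σ (P_i / 1 in) · U_{j−i}.
At t = 4 h (j=4): Q = (1.2/1)·20 + (2.6/1)·28 + (1.5/1)·38 = 154 cfs.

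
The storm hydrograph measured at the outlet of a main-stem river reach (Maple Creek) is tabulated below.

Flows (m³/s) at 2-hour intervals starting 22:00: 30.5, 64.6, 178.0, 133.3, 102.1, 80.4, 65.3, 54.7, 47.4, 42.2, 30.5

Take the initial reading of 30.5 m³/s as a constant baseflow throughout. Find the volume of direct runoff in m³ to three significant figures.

V ≈ 3.55 × 10^6 m³

Direct-runoff ordinates (Q − Q_b): 0.0, 34.1, 147.5, 102.8, 71.6, 49.9, 34.8, 24.2, 16.9, 11.7, 0.0 m³/s.
ΣQ_DR = 493.5 m³/s.
With Δt = 2 h = 7200 s, V = ΣQ_DR · Δt = 493.5 × 7200 = 3.55 × 10^6 m³.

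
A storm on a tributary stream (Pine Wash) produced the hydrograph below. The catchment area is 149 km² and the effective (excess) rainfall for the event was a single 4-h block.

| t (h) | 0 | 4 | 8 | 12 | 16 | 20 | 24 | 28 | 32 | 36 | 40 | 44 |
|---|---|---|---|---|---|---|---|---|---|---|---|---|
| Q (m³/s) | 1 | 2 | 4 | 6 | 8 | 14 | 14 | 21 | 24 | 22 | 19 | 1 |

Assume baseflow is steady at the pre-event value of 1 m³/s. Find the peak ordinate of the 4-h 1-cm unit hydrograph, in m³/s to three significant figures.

Direct runoff: 0.0, 1.0, 3.0, 5.0, 7.0, 13.0, 13.0, 20.0, 23.0, 21.0, 18.0, 0.0 m³/s; ΣQ_DR = 124.0 m³/s, peak = 23.0 m³/s.
Runoff depth d = ΣQ_DR·Δt / A = 124.0 × 14400 / (149 km²) = 11.98 mm.
The 1-cm UH is the DRH scaled by (10 mm)/d, so U_p = 23.0 × 10/11.98 = 19.2 m³/s.

U_p ≈ 19.2 m³/s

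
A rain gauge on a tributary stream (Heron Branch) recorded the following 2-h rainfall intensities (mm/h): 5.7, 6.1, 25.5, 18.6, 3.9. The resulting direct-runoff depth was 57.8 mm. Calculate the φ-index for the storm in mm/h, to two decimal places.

φ ≈ 7.60 mm/h

Only the 2 blocks with intensity above φ contribute runoff: 25.5, 18.6 mm/h.
Σ(I−φ)·Δt = d  ⇒  (25.5+18.6 − 2φ)·2 = 57.8
φ = (44.10 − 57.8/2) / 2 = 7.60 mm/h.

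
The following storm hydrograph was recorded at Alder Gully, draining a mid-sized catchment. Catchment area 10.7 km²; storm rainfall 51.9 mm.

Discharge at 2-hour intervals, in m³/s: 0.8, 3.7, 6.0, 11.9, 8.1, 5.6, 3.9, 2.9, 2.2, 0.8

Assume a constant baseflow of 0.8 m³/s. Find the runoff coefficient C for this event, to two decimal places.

C ≈ 0.49

ΣQ_DR = 37.90 m³/s; V = ΣQ_DR·Δt = 2.729 × 10^5 m³.
Runoff depth d = V / A = 25.50 mm.
C = d / P = 25.50 / 51.9 = 0.49.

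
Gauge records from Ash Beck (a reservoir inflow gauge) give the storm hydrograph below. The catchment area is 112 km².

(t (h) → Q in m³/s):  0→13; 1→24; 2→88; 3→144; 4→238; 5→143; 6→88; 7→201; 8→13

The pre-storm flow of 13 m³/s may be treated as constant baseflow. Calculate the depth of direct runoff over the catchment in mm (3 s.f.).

d ≈ 26.8 mm

Direct runoff: 0.0, 11.0, 75.0, 131.0, 225.0, 130.0, 75.0, 188.0, 0.0 m³/s; ΣQ_DR = 835.0 m³/s.
V = ΣQ_DR · Δt = 835.0 × 3600 s = 3.006 × 10^6 m³.
Over A = 112 km², depth = V / A = 26.8 mm.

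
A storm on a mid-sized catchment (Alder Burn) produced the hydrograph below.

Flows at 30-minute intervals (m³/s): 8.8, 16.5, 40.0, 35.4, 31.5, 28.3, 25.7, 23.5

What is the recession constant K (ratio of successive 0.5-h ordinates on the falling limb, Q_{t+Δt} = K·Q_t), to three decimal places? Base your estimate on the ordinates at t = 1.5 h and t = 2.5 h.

K ≈ 0.894

Using the recession-limb readings at t = 1.5 h and t = 2.5 h: Q falls from 35.4 to 28.3 m³/s over 2 intervals.
K = (Q₂/Q₁)^(1/2) = (28.3/35.4)^(1/2) = 0.894.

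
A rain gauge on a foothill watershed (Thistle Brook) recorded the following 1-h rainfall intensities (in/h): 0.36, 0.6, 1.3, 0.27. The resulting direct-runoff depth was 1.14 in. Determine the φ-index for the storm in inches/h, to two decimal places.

φ ≈ 0.38 in/h

Only the 2 blocks with intensity above φ contribute runoff: 0.6, 1.3 in/h.
Σ(I−φ)·Δt = d  ⇒  (0.6+1.3 − 2φ)·1 = 1.14
φ = (1.900 − 1.14/1) / 2 = 0.38 in/h.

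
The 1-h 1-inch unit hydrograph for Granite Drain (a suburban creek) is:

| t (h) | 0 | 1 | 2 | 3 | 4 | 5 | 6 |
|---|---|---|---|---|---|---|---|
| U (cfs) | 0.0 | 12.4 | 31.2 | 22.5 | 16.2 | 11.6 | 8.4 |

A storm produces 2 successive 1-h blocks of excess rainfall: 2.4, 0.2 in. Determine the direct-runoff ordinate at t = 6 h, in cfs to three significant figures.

By discrete convolution, Q_j = Σ (P_i / 1 in) · U_{j−i}.
At t = 6 h (j=6): Q = (2.4/1)·8.4 + (0.2/1)·11.6 = 22.5 cfs.

Q ≈ 22.5 cfs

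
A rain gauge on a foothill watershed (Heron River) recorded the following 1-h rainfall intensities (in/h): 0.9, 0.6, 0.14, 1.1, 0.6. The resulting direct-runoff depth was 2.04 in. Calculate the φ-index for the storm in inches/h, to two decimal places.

φ ≈ 0.29 in/h

Only the 4 blocks with intensity above φ contribute runoff: 0.9, 0.6, 1.1, 0.6 in/h.
Σ(I−φ)·Δt = d  ⇒  (0.9+0.6+1.1+0.6 − 4φ)·1 = 2.04
φ = (3.200 − 2.04/1) / 4 = 0.29 in/h.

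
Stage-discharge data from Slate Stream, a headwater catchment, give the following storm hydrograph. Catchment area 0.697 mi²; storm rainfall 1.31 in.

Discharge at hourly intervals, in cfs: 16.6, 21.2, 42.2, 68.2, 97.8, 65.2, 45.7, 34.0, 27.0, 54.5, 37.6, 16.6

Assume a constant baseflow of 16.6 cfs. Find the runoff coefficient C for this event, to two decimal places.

C ≈ 0.56

ΣQ_DR = 327.4 cfs; V = ΣQ_DR·Δt = 1.179 × 10^6 ft³.
Runoff depth d = V / A = 0.7279 in.
C = d / P = 0.7279 / 1.31 = 0.56.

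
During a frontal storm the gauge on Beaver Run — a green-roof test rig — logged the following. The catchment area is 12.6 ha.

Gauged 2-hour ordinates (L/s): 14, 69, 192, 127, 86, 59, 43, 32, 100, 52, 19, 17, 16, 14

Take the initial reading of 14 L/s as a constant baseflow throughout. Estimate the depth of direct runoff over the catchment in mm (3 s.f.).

Direct runoff: 0.0, 55.0, 178.0, 113.0, 72.0, 45.0, 29.0, 18.0, 86.0, 38.0, 5.0, 3.0, 2.0, 0.0 L/s; ΣQ_DR = 644.0 L/s.
V = ΣQ_DR · Δt = 644.0 × 7200 s = 4.637 × 10^6 L.
Over A = 12.6 ha, depth = V / A = 36.8 mm.

d ≈ 36.8 mm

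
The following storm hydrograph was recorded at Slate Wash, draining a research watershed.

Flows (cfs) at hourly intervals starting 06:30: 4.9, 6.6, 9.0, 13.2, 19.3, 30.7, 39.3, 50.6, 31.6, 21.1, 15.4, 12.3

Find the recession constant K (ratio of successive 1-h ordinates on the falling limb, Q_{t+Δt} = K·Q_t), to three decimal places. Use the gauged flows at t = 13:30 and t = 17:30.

K ≈ 0.702

Using the recession-limb readings at t = 13:30 and t = 17:30: Q falls from 50.6 to 12.3 cfs over 4 intervals.
K = (Q₂/Q₁)^(1/4) = (12.3/50.6)^(1/4) = 0.702.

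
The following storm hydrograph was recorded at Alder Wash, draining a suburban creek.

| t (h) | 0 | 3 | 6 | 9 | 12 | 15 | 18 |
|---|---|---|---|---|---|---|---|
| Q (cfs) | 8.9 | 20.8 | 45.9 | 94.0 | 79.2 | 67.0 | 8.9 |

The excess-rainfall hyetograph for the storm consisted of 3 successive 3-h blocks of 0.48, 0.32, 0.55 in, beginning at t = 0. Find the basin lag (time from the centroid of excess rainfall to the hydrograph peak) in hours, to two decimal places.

t_L ≈ 4.34 h

Centroid of excess rainfall: t_c = Σ P_i·t̄_i / ΣP_i = 4.6556 h (block centres at 1.5, 4.5, 7.5 h).
Hydrograph peak occurs at t = 9 h, so basin lag t_L = 9 − 4.6556 = 4.34 h.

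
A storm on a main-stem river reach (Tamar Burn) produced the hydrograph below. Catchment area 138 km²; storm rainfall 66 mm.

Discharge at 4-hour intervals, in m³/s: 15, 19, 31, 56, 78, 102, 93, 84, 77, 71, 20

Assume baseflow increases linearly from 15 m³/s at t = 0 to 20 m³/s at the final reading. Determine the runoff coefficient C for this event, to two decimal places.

ΣQ_DR = 453.5 m³/s; V = ΣQ_DR·Δt = 6.530 × 10^6 m³.
Runoff depth d = V / A = 47.32 mm.
C = d / P = 47.32 / 66 = 0.72.

C ≈ 0.72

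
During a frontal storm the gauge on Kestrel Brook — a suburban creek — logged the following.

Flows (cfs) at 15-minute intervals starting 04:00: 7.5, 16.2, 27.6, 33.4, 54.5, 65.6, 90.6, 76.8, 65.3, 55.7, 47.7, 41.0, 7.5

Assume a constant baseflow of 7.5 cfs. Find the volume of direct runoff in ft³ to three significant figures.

V ≈ 4.43 × 10^5 ft³

Direct-runoff ordinates (Q − Q_b): 0.0, 8.7, 20.1, 25.9, 47.0, 58.1, 83.1, 69.3, 57.8, 48.2, 40.2, 33.5, 0.0 cfs.
ΣQ_DR = 491.9 cfs.
With Δt = 0.25 h = 900 s, V = ΣQ_DR · Δt = 491.9 × 900 = 4.43 × 10^5 ft³.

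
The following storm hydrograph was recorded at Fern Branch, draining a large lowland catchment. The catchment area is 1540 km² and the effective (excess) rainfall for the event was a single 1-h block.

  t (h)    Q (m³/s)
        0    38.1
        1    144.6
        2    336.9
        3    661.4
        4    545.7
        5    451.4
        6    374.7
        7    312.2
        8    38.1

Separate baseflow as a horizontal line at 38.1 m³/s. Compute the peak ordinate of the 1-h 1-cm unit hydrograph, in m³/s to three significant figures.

Direct runoff: 0.0, 106.5, 298.8, 623.3, 507.6, 413.3, 336.6, 274.1, 0.0 m³/s; ΣQ_DR = 2560 m³/s, peak = 623.3 m³/s.
Runoff depth d = ΣQ_DR·Δt / A = 2560 × 3600 / (1540 km²) = 5.985 mm.
The 1-cm UH is the DRH scaled by (10 mm)/d, so U_p = 623.3 × 10/5.985 = 1040 m³/s.

U_p ≈ 1040 m³/s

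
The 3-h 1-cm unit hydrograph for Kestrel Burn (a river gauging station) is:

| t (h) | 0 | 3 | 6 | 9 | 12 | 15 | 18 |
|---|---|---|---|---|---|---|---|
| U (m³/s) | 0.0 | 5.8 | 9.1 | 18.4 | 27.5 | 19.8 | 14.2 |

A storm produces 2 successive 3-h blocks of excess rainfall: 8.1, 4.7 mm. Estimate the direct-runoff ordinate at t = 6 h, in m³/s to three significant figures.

By discrete convolution, Q_j = Σ (P_i / 10 mm) · U_{j−i}.
At t = 6 h (j=2): Q = (8.1/10)·9.1 + (4.7/10)·5.8 = 10.1 m³/s.

Q ≈ 10.1 m³/s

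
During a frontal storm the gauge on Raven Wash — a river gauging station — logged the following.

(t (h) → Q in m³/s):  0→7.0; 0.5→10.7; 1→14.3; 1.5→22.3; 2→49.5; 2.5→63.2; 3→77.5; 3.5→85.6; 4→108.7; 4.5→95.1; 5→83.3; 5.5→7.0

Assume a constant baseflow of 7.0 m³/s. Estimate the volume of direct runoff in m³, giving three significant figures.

Direct-runoff ordinates (Q − Q_b): 0.0, 3.7, 7.3, 15.3, 42.5, 56.2, 70.5, 78.6, 101.7, 88.1, 76.3, 0.0 m³/s.
ΣQ_DR = 540.2 m³/s.
With Δt = 0.5 h = 1800 s, V = ΣQ_DR · Δt = 540.2 × 1800 = 9.72 × 10^5 m³.

V ≈ 9.72 × 10^5 m³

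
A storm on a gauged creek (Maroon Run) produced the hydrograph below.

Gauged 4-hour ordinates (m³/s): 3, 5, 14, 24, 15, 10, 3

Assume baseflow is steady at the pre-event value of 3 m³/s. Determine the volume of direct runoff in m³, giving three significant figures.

V ≈ 7.63 × 10^5 m³

Direct-runoff ordinates (Q − Q_b): 0.0, 2.0, 11.0, 21.0, 12.0, 7.0, 0.0 m³/s.
ΣQ_DR = 53.00 m³/s.
With Δt = 4 h = 14400 s, V = ΣQ_DR · Δt = 53.00 × 14400 = 7.63 × 10^5 m³.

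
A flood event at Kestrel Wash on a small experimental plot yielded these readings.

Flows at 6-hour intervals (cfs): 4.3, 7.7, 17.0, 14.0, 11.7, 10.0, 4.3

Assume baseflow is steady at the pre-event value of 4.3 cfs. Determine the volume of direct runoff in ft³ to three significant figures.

Direct-runoff ordinates (Q − Q_b): 0.0, 3.4, 12.7, 9.7, 7.4, 5.7, 0.0 cfs.
ΣQ_DR = 38.90 cfs.
With Δt = 6 h = 21600 s, V = ΣQ_DR · Δt = 38.90 × 21600 = 8.40 × 10^5 ft³.

V ≈ 8.40 × 10^5 ft³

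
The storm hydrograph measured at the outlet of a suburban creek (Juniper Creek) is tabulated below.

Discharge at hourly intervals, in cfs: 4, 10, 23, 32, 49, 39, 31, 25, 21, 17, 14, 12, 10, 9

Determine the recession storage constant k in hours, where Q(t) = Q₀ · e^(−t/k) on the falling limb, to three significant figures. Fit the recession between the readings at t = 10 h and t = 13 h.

k ≈ 6.79 h

On the falling limb, Q drops from 14 to 9 cfs between t = 10 h and t = 13 h (Δt = 3 h).
k = −Δt / ln(Q₂/Q₁) = −3 / ln(9/14) = 6.79 h.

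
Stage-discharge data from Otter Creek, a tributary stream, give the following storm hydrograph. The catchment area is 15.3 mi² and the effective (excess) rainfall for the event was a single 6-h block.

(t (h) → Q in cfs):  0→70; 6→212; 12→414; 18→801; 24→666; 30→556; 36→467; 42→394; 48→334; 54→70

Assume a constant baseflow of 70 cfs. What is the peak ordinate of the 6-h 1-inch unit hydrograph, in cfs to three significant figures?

Direct runoff: 0.0, 142.0, 344.0, 731.0, 596.0, 486.0, 397.0, 324.0, 264.0, 0.0 cfs; ΣQ_DR = 3284 cfs, peak = 731.0 cfs.
Runoff depth d = ΣQ_DR·Δt / A = 3284 × 21600 / (15.3 mi²) = 1.996 in.
The 1-inch UH is the DRH scaled by (1 in)/d, so U_p = 731.0 × 1/1.996 = 366 cfs.

U_p ≈ 366 cfs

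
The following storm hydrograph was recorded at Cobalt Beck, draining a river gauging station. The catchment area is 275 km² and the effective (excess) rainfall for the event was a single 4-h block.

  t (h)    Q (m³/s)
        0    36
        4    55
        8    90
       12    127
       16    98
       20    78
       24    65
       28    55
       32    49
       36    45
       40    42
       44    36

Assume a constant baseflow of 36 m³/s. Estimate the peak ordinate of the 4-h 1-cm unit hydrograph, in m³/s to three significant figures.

U_p ≈ 50.5 m³/s

Direct runoff: 0.0, 19.0, 54.0, 91.0, 62.0, 42.0, 29.0, 19.0, 13.0, 9.0, 6.0, 0.0 m³/s; ΣQ_DR = 344.0 m³/s, peak = 91.0 m³/s.
Runoff depth d = ΣQ_DR·Δt / A = 344.0 × 14400 / (275 km²) = 18.01 mm.
The 1-cm UH is the DRH scaled by (10 mm)/d, so U_p = 91.0 × 10/18.01 = 50.5 m³/s.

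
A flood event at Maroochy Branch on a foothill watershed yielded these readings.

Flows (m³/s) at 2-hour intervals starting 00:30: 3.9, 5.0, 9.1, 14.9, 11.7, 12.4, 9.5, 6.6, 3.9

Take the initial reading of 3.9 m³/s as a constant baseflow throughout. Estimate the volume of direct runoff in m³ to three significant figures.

V ≈ 3.02 × 10^5 m³

Direct-runoff ordinates (Q − Q_b): 0.0, 1.1, 5.2, 11.0, 7.8, 8.5, 5.6, 2.7, 0.0 m³/s.
ΣQ_DR = 41.90 m³/s.
With Δt = 2 h = 7200 s, V = ΣQ_DR · Δt = 41.90 × 7200 = 3.02 × 10^5 m³.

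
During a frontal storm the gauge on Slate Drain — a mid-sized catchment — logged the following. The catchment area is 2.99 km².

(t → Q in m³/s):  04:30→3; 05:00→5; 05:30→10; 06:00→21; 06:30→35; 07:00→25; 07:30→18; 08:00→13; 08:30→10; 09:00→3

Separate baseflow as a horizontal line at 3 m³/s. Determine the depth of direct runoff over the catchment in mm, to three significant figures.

d ≈ 68.0 mm

Direct runoff: 0.0, 2.0, 7.0, 18.0, 32.0, 22.0, 15.0, 10.0, 7.0, 0.0 m³/s; ΣQ_DR = 113.0 m³/s.
V = ΣQ_DR · Δt = 113.0 × 1800 s = 2.034 × 10^5 m³.
Over A = 2.99 km², depth = V / A = 68.0 mm.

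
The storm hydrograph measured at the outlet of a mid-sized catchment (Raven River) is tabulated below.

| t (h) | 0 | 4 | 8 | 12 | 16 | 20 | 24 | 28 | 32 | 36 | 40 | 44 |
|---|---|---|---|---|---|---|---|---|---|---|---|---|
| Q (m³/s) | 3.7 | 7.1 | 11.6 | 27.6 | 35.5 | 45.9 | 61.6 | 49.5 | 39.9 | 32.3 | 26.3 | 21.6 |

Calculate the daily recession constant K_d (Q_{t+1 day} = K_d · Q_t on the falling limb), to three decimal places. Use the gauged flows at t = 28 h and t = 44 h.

Between t = 28 h and t = 44 h the flow falls from 49.5 to 21.6 m³/s over 4×4 h = 16 h.
Per-interval ratio K = (21.6/49.5)^(1/4) = 0.8128; K_d = K^(24/4) = 0.288.

K_d ≈ 0.288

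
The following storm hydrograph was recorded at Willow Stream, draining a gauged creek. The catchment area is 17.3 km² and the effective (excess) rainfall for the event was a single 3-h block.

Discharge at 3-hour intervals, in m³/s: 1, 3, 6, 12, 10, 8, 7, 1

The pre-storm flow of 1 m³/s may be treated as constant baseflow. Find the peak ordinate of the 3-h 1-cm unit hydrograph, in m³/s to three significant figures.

U_p ≈ 4.41 m³/s

Direct runoff: 0.0, 2.0, 5.0, 11.0, 9.0, 7.0, 6.0, 0.0 m³/s; ΣQ_DR = 40.00 m³/s, peak = 11.0 m³/s.
Runoff depth d = ΣQ_DR·Δt / A = 40.00 × 10800 / (17.3 km²) = 24.97 mm.
The 1-cm UH is the DRH scaled by (10 mm)/d, so U_p = 11.0 × 10/24.97 = 4.41 m³/s.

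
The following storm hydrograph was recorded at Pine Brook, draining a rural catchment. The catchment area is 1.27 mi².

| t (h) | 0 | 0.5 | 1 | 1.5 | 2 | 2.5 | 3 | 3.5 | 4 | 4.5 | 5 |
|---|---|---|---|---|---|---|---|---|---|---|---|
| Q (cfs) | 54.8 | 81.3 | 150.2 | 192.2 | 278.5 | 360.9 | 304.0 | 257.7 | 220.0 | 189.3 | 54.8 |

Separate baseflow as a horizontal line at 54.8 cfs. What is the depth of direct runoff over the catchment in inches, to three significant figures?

Direct runoff: 0.0, 26.5, 95.4, 137.4, 223.7, 306.1, 249.2, 202.9, 165.2, 134.5, 0.0 cfs; ΣQ_DR = 1541 cfs.
V = ΣQ_DR · Δt = 1541 × 1800 s = 2.774 × 10^6 ft³.
Over A = 1.27 mi², depth = V / A = 0.940 in.

d ≈ 0.940 in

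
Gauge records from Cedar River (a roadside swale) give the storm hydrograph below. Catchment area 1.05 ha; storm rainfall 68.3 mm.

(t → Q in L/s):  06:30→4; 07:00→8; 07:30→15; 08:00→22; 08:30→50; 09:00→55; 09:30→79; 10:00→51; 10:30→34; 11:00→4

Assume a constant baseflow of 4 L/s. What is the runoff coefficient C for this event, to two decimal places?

C ≈ 0.71

ΣQ_DR = 282.0 L/s; V = ΣQ_DR·Δt = 5.076 × 10^5 L.
Runoff depth d = V / A = 48.34 mm.
C = d / P = 48.34 / 68.3 = 0.71.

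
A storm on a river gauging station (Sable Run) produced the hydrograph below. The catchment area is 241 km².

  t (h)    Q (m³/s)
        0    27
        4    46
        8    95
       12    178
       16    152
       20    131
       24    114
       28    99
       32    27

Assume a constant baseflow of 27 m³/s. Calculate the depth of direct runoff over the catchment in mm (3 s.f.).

Direct runoff: 0.0, 19.0, 68.0, 151.0, 125.0, 104.0, 87.0, 72.0, 0.0 m³/s; ΣQ_DR = 626.0 m³/s.
V = ΣQ_DR · Δt = 626.0 × 14400 s = 9.014 × 10^6 m³.
Over A = 241 km², depth = V / A = 37.4 mm.

d ≈ 37.4 mm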